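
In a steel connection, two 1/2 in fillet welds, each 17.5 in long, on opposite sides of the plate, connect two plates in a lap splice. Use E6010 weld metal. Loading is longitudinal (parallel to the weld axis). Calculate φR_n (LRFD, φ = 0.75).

φR_n ≈ 334 kip

E60XX → F_EXX = 60 ksi.
Effective throat t_e = 0.707 × 0.5 = 0.3535 in.
Total length L = 35 in; A_we = 0.3535 × 35 = 12.37 in².
F_nw = 0.6 F_EXX = 0.6 × 60 = 36 ksi.
φR_n = 0.75 × 36 × 12.37 = 334.1 kip.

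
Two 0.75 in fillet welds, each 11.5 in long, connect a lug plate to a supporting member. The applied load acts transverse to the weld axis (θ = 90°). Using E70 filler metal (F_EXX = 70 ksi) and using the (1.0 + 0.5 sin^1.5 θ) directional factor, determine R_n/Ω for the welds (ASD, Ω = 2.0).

t_e = 0.707 × 0.75 = 0.5302 in; A_we = 0.5302 × 23 = 12.2 in².
Directional factor: 1.0 + 0.5 sin^1.5(90°) = 1.5.
F_nw = 0.6 × 70 × 1.5 = 63 ksi.
R_n/Ω = (63 × 12.2) / 2.0 = 384.2 kip.

R_n/Ω ≈ 384 kip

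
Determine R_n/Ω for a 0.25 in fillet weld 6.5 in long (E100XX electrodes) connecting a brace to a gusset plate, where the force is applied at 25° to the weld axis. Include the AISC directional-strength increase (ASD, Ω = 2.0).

E100XX → F_EXX = 100 ksi.
t_e = 0.707 × 0.25 = 0.1767 in; A_we = 0.1767 × 6.5 = 1.149 in².
Directional factor: 1.0 + 0.5 sin^1.5(25°) = 1.137.
F_nw = 0.6 × 100 × 1.137 = 68.24 ksi.
R_n/Ω = (68.24 × 1.149) / 2.0 = 39.2 kip.

R_n/Ω ≈ 39.2 kip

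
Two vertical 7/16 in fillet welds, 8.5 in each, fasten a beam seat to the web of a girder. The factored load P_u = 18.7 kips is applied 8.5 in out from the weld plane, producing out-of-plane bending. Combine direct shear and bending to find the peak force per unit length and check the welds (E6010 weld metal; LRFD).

f_max ≈ 6.69 kip/in; adequate

E60XX → F_EXX = 60 ksi.
L_w = 2 × 8.5 = 17 in; section modulus (unit throat) S = 2 × L²/6 = 24.08 in².
Direct shear f_v = P/L_w = 18.7/17 = 1.1 kip/in.
Moment M = P × e = 18.7 × 8.5 = 158.95 kip·in; bending f_b = M/S = 6.6 kip/in.
f_max = √(f_v² + f_b²) = √(1.1² + 6.6²) = 6.691 kip/in.
φr_n = 0.75 × 0.6 × 60 × (0.707 × 0.4375) = 8.351 kip/in → adequate.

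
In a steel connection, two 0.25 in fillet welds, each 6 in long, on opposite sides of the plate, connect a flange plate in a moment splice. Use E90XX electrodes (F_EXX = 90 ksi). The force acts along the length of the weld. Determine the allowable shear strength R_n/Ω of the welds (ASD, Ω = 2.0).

R_n/Ω ≈ 57.3 kip

Effective throat t_e = 0.707 × 0.25 = 0.1767 in.
Total length L = 12 in; A_we = 0.1767 × 12 = 2.121 in².
F_nw = 0.6 F_EXX = 0.6 × 90 = 54 ksi.
R_n = 54 × 2.121 = 114.5 kip; R_n/Ω = 114.5/2.0 = 57.27 kip.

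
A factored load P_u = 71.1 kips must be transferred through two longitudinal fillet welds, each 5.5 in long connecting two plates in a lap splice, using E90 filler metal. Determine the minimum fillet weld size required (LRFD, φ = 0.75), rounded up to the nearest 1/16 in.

w = 1/4 in

E90XX → F_EXX = 90 ksi.
Total weld length L = 11 in.
Required throat t_e = P_u / (φ × 0.6 F_EXX × L) = 71.1 / (0.75 × 0.6 × 90 × 11) = 0.1596 in.
Required leg w = t_e / 0.707 = 0.2257 in → use 1/4 in.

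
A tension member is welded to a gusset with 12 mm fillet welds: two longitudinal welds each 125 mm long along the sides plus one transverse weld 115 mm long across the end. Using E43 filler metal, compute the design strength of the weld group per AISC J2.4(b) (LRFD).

φR_n ≈ 632 kN

E43XX → F_EXX = 430 MPa.
t_e = 0.707 × 12 = 8.484 mm.
R_nwl = 0.6 × 430 × 8.484 × 250 × 10⁻³ = 547.2 kN (longitudinal, 2 welds).
R_nwt = 0.6 × 430 × 8.484 × 115 × 10⁻³ = 251.7 kN (transverse, base value).
(i) R_nwl + R_nwt = 798.9 kN; (ii) 0.85 R_nwl + 1.5 R_nwt = 842.7 kN.
R_n = max = 842.7 kN [governs: (ii)]; φR_n = 632 kN.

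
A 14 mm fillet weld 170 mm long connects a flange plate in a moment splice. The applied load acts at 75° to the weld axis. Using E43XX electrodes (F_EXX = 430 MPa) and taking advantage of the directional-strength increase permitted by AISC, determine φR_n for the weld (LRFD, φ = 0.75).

φR_n ≈ 480 kN

t_e = 0.707 × 14 = 9.898 mm; A_we = 9.898 × 170 = 1683 mm².
Directional factor: 1.0 + 0.5 sin^1.5(75°) = 1.475.
F_nw = 0.6 × 430 × 1.475 = 380.5 MPa.
φR_n = 0.75 × 380.5 × 1683 × 10⁻³ = 480.1 kN.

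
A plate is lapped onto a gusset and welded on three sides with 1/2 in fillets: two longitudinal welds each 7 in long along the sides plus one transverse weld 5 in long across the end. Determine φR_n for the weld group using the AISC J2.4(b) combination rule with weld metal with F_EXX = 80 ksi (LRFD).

t_e = 0.707 × 0.5 = 0.3535 in.
R_nwl = 0.6 × 80 × 0.3535 × 14 = 237.6 kip (longitudinal, 2 welds).
R_nwt = 0.6 × 80 × 0.3535 × 5 = 84.84 kip (transverse, base value).
(i) R_nwl + R_nwt = 322.4 kip; (ii) 0.85 R_nwl + 1.5 R_nwt = 329.2 kip.
R_n = max = 329.2 kip [governs: (ii)]; φR_n = 246.9 kip.

φR_n ≈ 247 kip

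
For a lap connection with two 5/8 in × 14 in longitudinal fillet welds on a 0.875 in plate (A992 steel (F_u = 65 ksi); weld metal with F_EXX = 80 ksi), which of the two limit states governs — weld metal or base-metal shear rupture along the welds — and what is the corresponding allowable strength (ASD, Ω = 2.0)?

t_e = 0.707 × 0.625 = 0.4419 in; L = 28 in.
Weld metal: R_n/Ω = (1/2.0) × 0.6 × 80 × 0.4419 × 28 = 296.9 kips.
Base metal (shear rupture): R_n/Ω = (1/2.0) × 0.6 × 65 × 0.875 × 28 = 477.8 kips.
Governing: weld metal.

R_n/Ω ≈ 297 kips (weld metal governs)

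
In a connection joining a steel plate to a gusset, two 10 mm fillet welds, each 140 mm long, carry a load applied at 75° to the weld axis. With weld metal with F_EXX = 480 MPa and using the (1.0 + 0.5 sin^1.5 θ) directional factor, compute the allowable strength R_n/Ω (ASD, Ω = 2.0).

R_n/Ω ≈ 420 kN

t_e = 0.707 × 10 = 7.07 mm; A_we = 7.07 × 280 = 1980 mm².
Directional factor: 1.0 + 0.5 sin^1.5(75°) = 1.475.
F_nw = 0.6 × 480 × 1.475 = 424.7 MPa.
R_n/Ω = (424.7 × 1980) / 2.0 × 10⁻³ = 420.4 kN.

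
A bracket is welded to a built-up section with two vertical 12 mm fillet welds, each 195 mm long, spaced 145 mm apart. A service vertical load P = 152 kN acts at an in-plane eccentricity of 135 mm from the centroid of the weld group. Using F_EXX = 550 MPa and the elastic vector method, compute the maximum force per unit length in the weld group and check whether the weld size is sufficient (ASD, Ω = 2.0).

Total weld length L_w = 390 mm. Treat welds as unit-width lines.
Polar moment about centroid: J = 2[d³/12 + d(b/2)²] = 2[195³/12 + 195×72.5²] = 3286000 mm³.
Direct shear f_v = P/L_w = 152×10³ / 390 = 389.7 N/mm (vertical).
Torsion M = P·e = 152×10³ × 135 = 20520000 N·mm.
Critical point at (x, y) = (72.5, 97.5) from centroid. f_tx = M·y/J = 608.9 N/mm; f_ty = M·x/J = 452.8 N/mm.
Resultant f_max = √[f_tx² + (f_v + f_ty)²] = √[608.9² + (389.7 + 452.8)²] = 1040 N/mm.
Capacity per unit length: r_n/Ω = (1/2.0) × 0.6 × 550 × (0.707 × 12) = 1400 N/mm.
1040 ≤ 1400 → adequate.

f_max ≈ 1040 N/mm; adequate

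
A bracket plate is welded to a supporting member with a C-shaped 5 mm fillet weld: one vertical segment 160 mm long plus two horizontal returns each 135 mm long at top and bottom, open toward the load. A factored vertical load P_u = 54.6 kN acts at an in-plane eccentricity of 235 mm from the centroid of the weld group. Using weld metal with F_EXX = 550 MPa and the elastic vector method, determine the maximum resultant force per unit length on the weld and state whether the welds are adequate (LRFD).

Total weld length L_w = 430 mm. Treat welds as unit-width lines.
Centroid: x̄ = 2×135×67.5 / 430 = 42.38 mm from the vertical weld.
Polar moment about centroid: J = I_x + I_y = [160³/12 + 2×135×80²] + [160×42.38² + 2(135³/12 + 135×25.12²)] = 2937000 mm³.
Direct shear f_v = P/L_w = 54.6×10³ / 430 = 127 N/mm (vertical).
Torsion M = P·e = 54.6×10³ × 235 = 12831000 N·mm.
Critical point at (x, y) = (92.62, 80) from centroid. f_tx = M·y/J = 349.5 N/mm; f_ty = M·x/J = 404.6 N/mm.
Resultant f_max = √[f_tx² + (f_v + f_ty)²] = √[349.5² + (127 + 404.6)²] = 636.2 N/mm.
Capacity per unit length: φr_n = 0.75 × 0.6 × 550 × (0.707 × 5) = 874.9 N/mm.
636.2 ≤ 874.9 → adequate.

f_max ≈ 636 N/mm; adequate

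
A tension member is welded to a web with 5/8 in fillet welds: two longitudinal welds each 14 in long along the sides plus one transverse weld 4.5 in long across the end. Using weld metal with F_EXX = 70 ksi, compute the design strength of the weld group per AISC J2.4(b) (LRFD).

t_e = 0.707 × 0.625 = 0.4419 in.
R_nwl = 0.6 × 70 × 0.4419 × 28 = 519.6 kip (longitudinal, 2 welds).
R_nwt = 0.6 × 70 × 0.4419 × 4.5 = 83.51 kip (transverse, base value).
(i) R_nwl + R_nwt = 603.2 kip; (ii) 0.85 R_nwl + 1.5 R_nwt = 567 kip.
R_n = max = 603.2 kip [governs: (i)]; φR_n = 452.4 kip.

φR_n ≈ 452 kip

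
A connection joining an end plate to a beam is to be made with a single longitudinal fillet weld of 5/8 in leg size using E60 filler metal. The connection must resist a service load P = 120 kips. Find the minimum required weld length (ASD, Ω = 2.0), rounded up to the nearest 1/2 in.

E60XX → F_EXX = 60 ksi.
Throat t_e = 0.707 × 0.625 = 0.4419 in.
r_n/Ω = (0.6 × 60 × 0.4419) / 2.0 = 7.954 kip/in.
L_req = P / (r_n/Ω) = 120 / 7.954 = 15.09 in total.
Round up → use L = 15.5 in.

L = 15.5 in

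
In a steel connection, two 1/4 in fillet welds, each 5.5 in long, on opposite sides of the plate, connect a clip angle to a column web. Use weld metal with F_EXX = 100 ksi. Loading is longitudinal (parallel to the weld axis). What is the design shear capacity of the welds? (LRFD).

φR_n ≈ 87.5 kip

Effective throat t_e = 0.707 × 0.25 = 0.1767 in.
Total length L = 11 in; A_we = 0.1767 × 11 = 1.944 in².
F_nw = 0.6 F_EXX = 0.6 × 100 = 60 ksi.
φR_n = 0.75 × 60 × 1.944 = 87.49 kip.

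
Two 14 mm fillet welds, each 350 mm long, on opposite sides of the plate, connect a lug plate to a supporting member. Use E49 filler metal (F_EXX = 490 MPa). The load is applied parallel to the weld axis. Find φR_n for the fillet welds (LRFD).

φR_n ≈ 1530 kN

Effective throat t_e = 0.707 × 14 = 9.898 mm.
Total length L = 700 mm; A_we = 9.898 × 700 = 6929 mm².
F_nw = 0.6 F_EXX = 0.6 × 490 = 294 MPa.
φR_n = 0.75 × 294 × 6929 × 10⁻³ = 1528 kN.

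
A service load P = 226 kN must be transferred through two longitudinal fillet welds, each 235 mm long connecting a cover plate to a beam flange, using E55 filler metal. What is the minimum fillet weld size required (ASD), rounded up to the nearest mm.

w = 5 mm

E55XX → F_EXX = 550 MPa.
Total weld length L = 470 mm.
Required throat t_e = P × Ω / (0.6 F_EXX × L) = 226 × 2.0 / (0.6 × 550 × 470 × 10⁻³) = 2.914 mm.
Required leg w = t_e / 0.707 = 4.122 mm → use 5 mm.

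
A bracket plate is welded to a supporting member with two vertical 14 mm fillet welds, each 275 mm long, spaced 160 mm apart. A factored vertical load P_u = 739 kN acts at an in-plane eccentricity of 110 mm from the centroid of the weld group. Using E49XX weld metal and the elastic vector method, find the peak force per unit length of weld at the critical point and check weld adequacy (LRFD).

E49XX → F_EXX = 490 MPa.
Total weld length L_w = 550 mm. Treat welds as unit-width lines.
Polar moment about centroid: J = 2[d³/12 + d(b/2)²] = 2[275³/12 + 275×80²] = 6986000 mm³.
Direct shear f_v = P/L_w = 739×10³ / 550 = 1344 N/mm (vertical).
Torsion M = P·e = 739×10³ × 110 = 81290000 N·mm.
Critical point at (x, y) = (80, 137.5) from centroid. f_tx = M·y/J = 1600 N/mm; f_ty = M·x/J = 930.9 N/mm.
Resultant f_max = √[f_tx² + (f_v + f_ty)²] = √[1600² + (1344 + 930.9)²] = 2781 N/mm.
Capacity per unit length: φr_n = 0.75 × 0.6 × 490 × (0.707 × 14) = 2183 N/mm.
2781 > 2183 → NOT adequate.

f_max ≈ 2780 N/mm; NOT adequate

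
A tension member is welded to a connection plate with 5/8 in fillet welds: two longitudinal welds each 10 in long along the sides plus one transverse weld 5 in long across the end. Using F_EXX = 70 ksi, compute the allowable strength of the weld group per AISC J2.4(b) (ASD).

R_n/Ω ≈ 232 kip

t_e = 0.707 × 0.625 = 0.4419 in.
R_nwl = 0.6 × 70 × 0.4419 × 20 = 371.2 kip (longitudinal, 2 welds).
R_nwt = 0.6 × 70 × 0.4419 × 5 = 92.79 kip (transverse, base value).
(i) R_nwl + R_nwt = 464 kip; (ii) 0.85 R_nwl + 1.5 R_nwt = 454.7 kip.
R_n = max = 464 kip [governs: (i)]; R_n/Ω = 232 kip.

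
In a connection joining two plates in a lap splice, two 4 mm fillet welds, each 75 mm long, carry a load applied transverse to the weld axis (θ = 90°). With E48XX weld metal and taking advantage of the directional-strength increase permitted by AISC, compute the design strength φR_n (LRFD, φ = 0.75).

E48XX → F_EXX = 480 MPa.
t_e = 0.707 × 4 = 2.828 mm; A_we = 2.828 × 150 = 424.2 mm².
Directional factor: 1.0 + 0.5 sin^1.5(90°) = 1.5.
F_nw = 0.6 × 480 × 1.5 = 432 MPa.
φR_n = 0.75 × 432 × 424.2 × 10⁻³ = 137.4 kN.

φR_n ≈ 137 kN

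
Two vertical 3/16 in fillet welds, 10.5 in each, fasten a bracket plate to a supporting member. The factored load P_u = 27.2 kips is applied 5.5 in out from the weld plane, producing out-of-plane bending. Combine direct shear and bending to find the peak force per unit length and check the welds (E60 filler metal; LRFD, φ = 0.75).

f_max ≈ 4.27 kip/in; NOT adequate

E60XX → F_EXX = 60 ksi.
L_w = 2 × 10.5 = 21 in; section modulus (unit throat) S = 2 × L²/6 = 36.75 in².
Direct shear f_v = P/L_w = 27.2/21 = 1.295 kip/in.
Moment M = P × e = 27.2 × 5.5 = 149.6 kip·in; bending f_b = M/S = 4.071 kip/in.
f_max = √(f_v² + f_b²) = √(1.295² + 4.071²) = 4.272 kip/in.
φr_n = 0.75 × 0.6 × 60 × (0.707 × 0.1875) = 3.579 kip/in → NOT adequate.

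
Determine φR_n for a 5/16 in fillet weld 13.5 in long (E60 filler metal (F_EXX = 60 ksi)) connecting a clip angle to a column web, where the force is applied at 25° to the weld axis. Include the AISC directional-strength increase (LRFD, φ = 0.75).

φR_n ≈ 91.6 kips

t_e = 0.707 × 0.3125 = 0.2209 in; A_we = 0.2209 × 13.5 = 2.983 in².
Directional factor: 1.0 + 0.5 sin^1.5(25°) = 1.137.
F_nw = 0.6 × 60 × 1.137 = 40.95 ksi.
φR_n = 0.75 × 40.95 × 2.983 = 91.59 kips.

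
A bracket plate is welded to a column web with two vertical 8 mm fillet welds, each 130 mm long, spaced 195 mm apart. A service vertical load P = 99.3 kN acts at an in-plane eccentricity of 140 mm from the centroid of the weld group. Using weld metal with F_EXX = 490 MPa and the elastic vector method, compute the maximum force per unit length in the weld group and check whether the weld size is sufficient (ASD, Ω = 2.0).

f_max ≈ 917 N/mm; NOT adequate

Total weld length L_w = 260 mm. Treat welds as unit-width lines.
Polar moment about centroid: J = 2[d³/12 + d(b/2)²] = 2[130³/12 + 130×97.5²] = 2838000 mm³.
Direct shear f_v = P/L_w = 99.3×10³ / 260 = 381.9 N/mm (vertical).
Torsion M = P·e = 99.3×10³ × 140 = 13902000 N·mm.
Critical point at (x, y) = (97.5, 65) from centroid. f_tx = M·y/J = 318.4 N/mm; f_ty = M·x/J = 477.6 N/mm.
Resultant f_max = √[f_tx² + (f_v + f_ty)²] = √[318.4² + (381.9 + 477.6)²] = 916.6 N/mm.
Capacity per unit length: r_n/Ω = (1/2.0) × 0.6 × 490 × (0.707 × 8) = 831.4 N/mm.
916.6 > 831.4 → NOT adequate.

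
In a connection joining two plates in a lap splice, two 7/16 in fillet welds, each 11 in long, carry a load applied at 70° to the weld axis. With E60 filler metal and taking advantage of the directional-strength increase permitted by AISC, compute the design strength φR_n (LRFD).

φR_n ≈ 267 kip

E60XX → F_EXX = 60 ksi.
t_e = 0.707 × 0.4375 = 0.3093 in; A_we = 0.3093 × 22 = 6.805 in².
Directional factor: 1.0 + 0.5 sin^1.5(70°) = 1.455.
F_nw = 0.6 × 60 × 1.455 = 52.4 ksi.
φR_n = 0.75 × 52.4 × 6.805 = 267.4 kip.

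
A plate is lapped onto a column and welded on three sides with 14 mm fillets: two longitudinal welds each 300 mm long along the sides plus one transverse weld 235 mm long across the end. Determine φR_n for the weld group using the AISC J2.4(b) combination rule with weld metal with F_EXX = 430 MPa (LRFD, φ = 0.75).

t_e = 0.707 × 14 = 9.898 mm.
R_nwl = 0.6 × 430 × 9.898 × 600 × 10⁻³ = 1532 kN (longitudinal, 2 welds).
R_nwt = 0.6 × 430 × 9.898 × 235 × 10⁻³ = 600.1 kN (transverse, base value).
(i) R_nwl + R_nwt = 2132 kN; (ii) 0.85 R_nwl + 1.5 R_nwt = 2203 kN.
R_n = max = 2203 kN [governs: (ii)]; φR_n = 1652 kN.

φR_n ≈ 1650 kN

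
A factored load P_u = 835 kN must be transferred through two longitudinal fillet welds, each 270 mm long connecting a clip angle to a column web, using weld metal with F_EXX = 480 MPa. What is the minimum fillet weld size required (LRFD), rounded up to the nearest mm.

w = 11 mm

Total weld length L = 540 mm.
Required throat t_e = P_u / (φ × 0.6 F_EXX × L) = 835 / (0.75 × 0.6 × 480 × 540 × 10⁻³) = 7.159 mm.
Required leg w = t_e / 0.707 = 10.13 mm → use 11 mm.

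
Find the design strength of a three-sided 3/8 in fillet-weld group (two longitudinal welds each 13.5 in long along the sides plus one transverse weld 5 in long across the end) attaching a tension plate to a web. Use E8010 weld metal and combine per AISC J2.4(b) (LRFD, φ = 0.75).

φR_n ≈ 305 kips

E80XX → F_EXX = 80 ksi.
t_e = 0.707 × 0.375 = 0.2651 in.
R_nwl = 0.6 × 80 × 0.2651 × 27 = 343.6 kips (longitudinal, 2 welds).
R_nwt = 0.6 × 80 × 0.2651 × 5 = 63.63 kips (transverse, base value).
(i) R_nwl + R_nwt = 407.2 kips; (ii) 0.85 R_nwl + 1.5 R_nwt = 387.5 kips.
R_n = max = 407.2 kips [governs: (i)]; φR_n = 305.4 kips.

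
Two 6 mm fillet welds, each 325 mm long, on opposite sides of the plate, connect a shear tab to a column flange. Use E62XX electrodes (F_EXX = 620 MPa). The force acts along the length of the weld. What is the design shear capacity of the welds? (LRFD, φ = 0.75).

φR_n ≈ 769 kN

Effective throat t_e = 0.707 × 6 = 4.242 mm.
Total length L = 650 mm; A_we = 4.242 × 650 = 2757 mm².
F_nw = 0.6 F_EXX = 0.6 × 620 = 372 MPa.
φR_n = 0.75 × 372 × 2757 × 10⁻³ = 769.3 kN.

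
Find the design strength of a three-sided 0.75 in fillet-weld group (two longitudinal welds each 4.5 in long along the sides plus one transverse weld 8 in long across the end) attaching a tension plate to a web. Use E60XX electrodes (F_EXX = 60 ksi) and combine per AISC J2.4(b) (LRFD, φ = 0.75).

φR_n ≈ 281 kips

t_e = 0.707 × 0.75 = 0.5302 in.
R_nwl = 0.6 × 60 × 0.5302 × 9 = 171.8 kips (longitudinal, 2 welds).
R_nwt = 0.6 × 60 × 0.5302 × 8 = 152.7 kips (transverse, base value).
(i) R_nwl + R_nwt = 324.5 kips; (ii) 0.85 R_nwl + 1.5 R_nwt = 375.1 kips.
R_n = max = 375.1 kips [governs: (ii)]; φR_n = 281.3 kips.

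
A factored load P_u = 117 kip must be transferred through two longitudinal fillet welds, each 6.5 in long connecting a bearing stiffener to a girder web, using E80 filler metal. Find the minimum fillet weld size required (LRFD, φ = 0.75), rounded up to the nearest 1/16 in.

w = 3/8 in

E80XX → F_EXX = 80 ksi.
Total weld length L = 13 in.
Required throat t_e = P_u / (φ × 0.6 F_EXX × L) = 117 / (0.75 × 0.6 × 80 × 13) = 0.25 in.
Required leg w = t_e / 0.707 = 0.3536 in → use 3/8 in.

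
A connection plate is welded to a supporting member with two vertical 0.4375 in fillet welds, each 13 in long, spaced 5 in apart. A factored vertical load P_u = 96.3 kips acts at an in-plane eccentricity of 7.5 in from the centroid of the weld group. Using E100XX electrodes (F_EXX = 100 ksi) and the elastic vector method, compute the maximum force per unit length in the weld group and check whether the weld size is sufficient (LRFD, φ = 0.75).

f_max ≈ 11.4 kip/in; adequate

Total weld length L_w = 26 in. Treat welds as unit-width lines.
Polar moment about centroid: J = 2[d³/12 + d(b/2)²] = 2[13³/12 + 13×2.5²] = 528.7 in³.
Direct shear f_v = P/L_w = 96.3 / 26 = 3.704 kip/in (vertical).
Torsion M = P·e = 96.3 × 7.5 = 722.25 kip·in.
Critical point at (x, y) = (2.5, 6.5) from centroid. f_tx = M·y/J = 8.88 kip/in; f_ty = M·x/J = 3.415 kip/in.
Resultant f_max = √[f_tx² + (f_v + f_ty)²] = √[8.88² + (3.704 + 3.415)²] = 11.38 kip/in.
Capacity per unit length: φr_n = 0.75 × 0.6 × 100 × (0.707 × 0.4375) = 13.92 kip/in.
11.38 ≤ 13.92 → adequate.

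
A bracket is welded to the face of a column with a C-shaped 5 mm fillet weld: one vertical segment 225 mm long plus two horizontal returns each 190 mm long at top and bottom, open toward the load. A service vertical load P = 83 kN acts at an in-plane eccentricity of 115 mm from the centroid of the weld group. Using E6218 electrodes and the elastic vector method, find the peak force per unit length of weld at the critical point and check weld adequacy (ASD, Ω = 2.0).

f_max ≈ 318 N/mm; adequate

E62XX → F_EXX = 620 MPa.
Total weld length L_w = 605 mm. Treat welds as unit-width lines.
Centroid: x̄ = 2×190×95 / 605 = 59.67 mm from the vertical weld.
Polar moment about centroid: J = I_x + I_y = [225³/12 + 2×190×112.5²] + [225×59.67² + 2(190³/12 + 190×35.33²)] = 8177000 mm³.
Direct shear f_v = P/L_w = 83×10³ / 605 = 137.2 N/mm (vertical).
Torsion M = P·e = 83×10³ × 115 = 9545000 N·mm.
Critical point at (x, y) = (130.3, 112.5) from centroid. f_tx = M·y/J = 131.3 N/mm; f_ty = M·x/J = 152.1 N/mm.
Resultant f_max = √[f_tx² + (f_v + f_ty)²] = √[131.3² + (137.2 + 152.1)²] = 317.7 N/mm.
Capacity per unit length: r_n/Ω = (1/2.0) × 0.6 × 620 × (0.707 × 5) = 657.5 N/mm.
317.7 ≤ 657.5 → adequate.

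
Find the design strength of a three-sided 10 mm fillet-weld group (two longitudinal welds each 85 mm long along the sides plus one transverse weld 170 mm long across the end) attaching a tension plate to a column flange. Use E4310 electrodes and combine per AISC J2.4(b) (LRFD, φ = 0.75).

φR_n ≈ 547 kN

E43XX → F_EXX = 430 MPa.
t_e = 0.707 × 10 = 7.07 mm.
R_nwl = 0.6 × 430 × 7.07 × 170 × 10⁻³ = 310.1 kN (longitudinal, 2 welds).
R_nwt = 0.6 × 430 × 7.07 × 170 × 10⁻³ = 310.1 kN (transverse, base value).
(i) R_nwl + R_nwt = 620.2 kN; (ii) 0.85 R_nwl + 1.5 R_nwt = 728.7 kN.
R_n = max = 728.7 kN [governs: (ii)]; φR_n = 546.5 kN.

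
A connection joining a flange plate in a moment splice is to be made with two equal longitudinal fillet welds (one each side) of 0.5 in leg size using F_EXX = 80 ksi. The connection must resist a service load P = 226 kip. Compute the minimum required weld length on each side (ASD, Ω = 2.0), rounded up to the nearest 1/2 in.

L = 13.5 in on each side

Throat t_e = 0.707 × 0.5 = 0.3535 in.
r_n/Ω = (0.6 × 80 × 0.3535) / 2.0 = 8.484 kip/in.
L_req = P / (r_n/Ω) = 226 / 8.484 = 26.64 in total.
Per side: 26.64 / 2 = 13.32 in.
Round up → use L = 13.5 in on each side.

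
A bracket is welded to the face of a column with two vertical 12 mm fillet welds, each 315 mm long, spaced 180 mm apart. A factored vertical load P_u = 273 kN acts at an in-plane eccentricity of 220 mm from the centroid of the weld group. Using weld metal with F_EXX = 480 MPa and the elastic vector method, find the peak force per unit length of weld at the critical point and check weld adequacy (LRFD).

Total weld length L_w = 630 mm. Treat welds as unit-width lines.
Polar moment about centroid: J = 2[d³/12 + d(b/2)²] = 2[315³/12 + 315×90²] = 10310000 mm³.
Direct shear f_v = P/L_w = 273×10³ / 630 = 433.3 N/mm (vertical).
Torsion M = P·e = 273×10³ × 220 = 60060000 N·mm.
Critical point at (x, y) = (90, 157.5) from centroid. f_tx = M·y/J = 917.3 N/mm; f_ty = M·x/J = 524.2 N/mm.
Resultant f_max = √[f_tx² + (f_v + f_ty)²] = √[917.3² + (433.3 + 524.2)²] = 1326 N/mm.
Capacity per unit length: φr_n = 0.75 × 0.6 × 480 × (0.707 × 12) = 1833 N/mm.
1326 ≤ 1833 → adequate.

f_max ≈ 1330 N/mm; adequate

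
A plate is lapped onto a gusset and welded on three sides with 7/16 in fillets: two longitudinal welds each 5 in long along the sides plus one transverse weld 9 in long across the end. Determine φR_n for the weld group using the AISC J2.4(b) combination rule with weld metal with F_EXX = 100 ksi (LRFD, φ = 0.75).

φR_n ≈ 306 kip

t_e = 0.707 × 0.4375 = 0.3093 in.
R_nwl = 0.6 × 100 × 0.3093 × 10 = 185.6 kip (longitudinal, 2 welds).
R_nwt = 0.6 × 100 × 0.3093 × 9 = 167 kip (transverse, base value).
(i) R_nwl + R_nwt = 352.6 kip; (ii) 0.85 R_nwl + 1.5 R_nwt = 408.3 kip.
R_n = max = 408.3 kip [governs: (ii)]; φR_n = 306.2 kip.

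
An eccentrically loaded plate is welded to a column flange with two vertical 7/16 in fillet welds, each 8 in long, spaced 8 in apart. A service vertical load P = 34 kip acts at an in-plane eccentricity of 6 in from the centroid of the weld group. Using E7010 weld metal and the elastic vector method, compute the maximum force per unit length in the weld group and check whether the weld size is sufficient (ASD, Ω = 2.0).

E70XX → F_EXX = 70 ksi.
Total weld length L_w = 16 in. Treat welds as unit-width lines.
Polar moment about centroid: J = 2[d³/12 + d(b/2)²] = 2[8³/12 + 8×4²] = 341.3 in³.
Direct shear f_v = P/L_w = 34 / 16 = 2.125 kip/in (vertical).
Torsion M = P·e = 34 × 6 = 204 kip·in.
Critical point at (x, y) = (4, 4) from centroid. f_tx = M·y/J = 2.391 kip/in; f_ty = M·x/J = 2.391 kip/in.
Resultant f_max = √[f_tx² + (f_v + f_ty)²] = √[2.391² + (2.125 + 2.391)²] = 5.109 kip/in.
Capacity per unit length: r_n/Ω = (1/2.0) × 0.6 × 70 × (0.707 × 0.4375) = 6.496 kip/in.
5.109 ≤ 6.496 → adequate.

f_max ≈ 5.11 kip/in; adequate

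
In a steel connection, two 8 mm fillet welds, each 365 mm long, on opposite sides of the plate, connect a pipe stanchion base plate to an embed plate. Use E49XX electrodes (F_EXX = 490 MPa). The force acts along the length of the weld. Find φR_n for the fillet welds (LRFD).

Effective throat t_e = 0.707 × 8 = 5.656 mm.
Total length L = 730 mm; A_we = 5.656 × 730 = 4129 mm².
F_nw = 0.6 F_EXX = 0.6 × 490 = 294 MPa.
φR_n = 0.75 × 294 × 4129 × 10⁻³ = 910.4 kN.

φR_n ≈ 910 kN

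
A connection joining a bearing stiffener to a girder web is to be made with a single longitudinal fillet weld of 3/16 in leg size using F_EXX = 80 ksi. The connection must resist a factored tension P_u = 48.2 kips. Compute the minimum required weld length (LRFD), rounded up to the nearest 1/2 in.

L = 10.5 in

Throat t_e = 0.707 × 0.1875 = 0.1326 in.
φr_n = 0.75 × 0.6 × 80 × 0.1326 = 4.772 kips/in.
L_req = P_u / φr_n = 48.2 / 4.772 = 10.1 in total.
Round up → use L = 10.5 in.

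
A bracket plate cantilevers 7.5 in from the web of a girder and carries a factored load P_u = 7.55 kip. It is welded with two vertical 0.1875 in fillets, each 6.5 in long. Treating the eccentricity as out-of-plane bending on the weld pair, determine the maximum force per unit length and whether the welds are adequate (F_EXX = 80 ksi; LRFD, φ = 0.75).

L_w = 2 × 6.5 = 13 in; section modulus (unit throat) S = 2 × L²/6 = 14.08 in².
Direct shear f_v = P/L_w = 7.55/13 = 0.5808 kip/in.
Moment M = P × e = 7.55 × 7.5 = 56.625 kip·in; bending f_b = M/S = 4.021 kip/in.
f_max = √(f_v² + f_b²) = √(0.5808² + 4.021²) = 4.062 kip/in.
φr_n = 0.75 × 0.6 × 80 × (0.707 × 0.1875) = 4.772 kip/in → adequate.

f_max ≈ 4.06 kip/in; adequate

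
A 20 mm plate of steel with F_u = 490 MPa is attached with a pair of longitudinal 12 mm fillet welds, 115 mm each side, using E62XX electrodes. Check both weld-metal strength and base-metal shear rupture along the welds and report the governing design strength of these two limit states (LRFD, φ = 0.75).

E62XX → F_EXX = 620 MPa.
t_e = 0.707 × 12 = 8.484 mm; L = 230 mm.
Weld metal: φR_n = 0.75 × 0.6 × 620 × 8.484 × 230 × 10⁻³ = 544.4 kN.
Base metal (shear rupture): φR_n = 0.75 × 0.6 × 490 × 20 × 230 × 10⁻³ = 1014 kN.
Governing: weld metal.

φR_n ≈ 544 kN (weld metal governs)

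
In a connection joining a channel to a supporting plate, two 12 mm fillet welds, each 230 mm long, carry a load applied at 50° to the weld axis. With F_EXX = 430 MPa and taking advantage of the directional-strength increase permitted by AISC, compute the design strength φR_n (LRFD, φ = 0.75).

t_e = 0.707 × 12 = 8.484 mm; A_we = 8.484 × 460 = 3903 mm².
Directional factor: 1.0 + 0.5 sin^1.5(50°) = 1.335.
F_nw = 0.6 × 430 × 1.335 = 344.5 MPa.
φR_n = 0.75 × 344.5 × 3903 × 10⁻³ = 1008 kN.

φR_n ≈ 1010 kN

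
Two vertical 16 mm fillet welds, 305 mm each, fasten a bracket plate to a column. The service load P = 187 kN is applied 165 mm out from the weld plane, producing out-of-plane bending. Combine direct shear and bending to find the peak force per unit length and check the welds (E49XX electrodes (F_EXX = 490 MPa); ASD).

L_w = 2 × 305 = 610 mm; section modulus (unit throat) S = 2 × L²/6 = 31010 mm².
Direct shear f_v = P/L_w = 187×10³/610 = 306.6 N/mm.
Moment M = P × e = 187×10³ × 165 = 30855000 N·mm; bending f_b = M/S = 995.1 N/mm.
f_max = √(f_v² + f_b²) = √(306.6² + 995.1²) = 1041 N/mm.
r_n/Ω = (1/2.0) × 0.6 × 490 × (0.707 × 16) = 1663 N/mm → adequate.

f_max ≈ 1040 N/mm; adequate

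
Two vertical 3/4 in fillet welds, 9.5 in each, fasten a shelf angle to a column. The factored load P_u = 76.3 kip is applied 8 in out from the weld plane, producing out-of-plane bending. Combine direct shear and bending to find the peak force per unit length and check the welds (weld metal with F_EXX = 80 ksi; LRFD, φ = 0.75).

f_max ≈ 20.7 kip/in; NOT adequate

L_w = 2 × 9.5 = 19 in; section modulus (unit throat) S = 2 × L²/6 = 30.08 in².
Direct shear f_v = P/L_w = 76.3/19 = 4.016 kip/in.
Moment M = P × e = 76.3 × 8 = 610.4 kip·in; bending f_b = M/S = 20.29 kip/in.
f_max = √(f_v² + f_b²) = √(4.016² + 20.29²) = 20.68 kip/in.
φr_n = 0.75 × 0.6 × 80 × (0.707 × 0.75) = 19.09 kip/in → NOT adequate.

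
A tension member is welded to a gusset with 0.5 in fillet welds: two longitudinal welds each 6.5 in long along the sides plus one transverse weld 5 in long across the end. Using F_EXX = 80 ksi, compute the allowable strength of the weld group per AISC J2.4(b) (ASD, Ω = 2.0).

R_n/Ω ≈ 157 kips

t_e = 0.707 × 0.5 = 0.3535 in.
R_nwl = 0.6 × 80 × 0.3535 × 13 = 220.6 kips (longitudinal, 2 welds).
R_nwt = 0.6 × 80 × 0.3535 × 5 = 84.84 kips (transverse, base value).
(i) R_nwl + R_nwt = 305.4 kips; (ii) 0.85 R_nwl + 1.5 R_nwt = 314.8 kips.
R_n = max = 314.8 kips [governs: (ii)]; R_n/Ω = 157.4 kips.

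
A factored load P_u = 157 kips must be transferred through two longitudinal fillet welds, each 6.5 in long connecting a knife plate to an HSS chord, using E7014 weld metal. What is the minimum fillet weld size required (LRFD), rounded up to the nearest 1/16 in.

E70XX → F_EXX = 70 ksi.
Total weld length L = 13 in.
Required throat t_e = P_u / (φ × 0.6 F_EXX × L) = 157 / (0.75 × 0.6 × 70 × 13) = 0.3834 in.
Required leg w = t_e / 0.707 = 0.5423 in → use 9/16 in.

w = 9/16 in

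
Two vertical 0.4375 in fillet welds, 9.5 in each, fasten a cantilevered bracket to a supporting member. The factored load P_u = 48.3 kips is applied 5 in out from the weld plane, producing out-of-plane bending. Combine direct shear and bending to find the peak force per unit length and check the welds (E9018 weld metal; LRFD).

E90XX → F_EXX = 90 ksi.
L_w = 2 × 9.5 = 19 in; section modulus (unit throat) S = 2 × L²/6 = 30.08 in².
Direct shear f_v = P/L_w = 48.3/19 = 2.542 kip/in.
Moment M = P × e = 48.3 × 5 = 241.5 kip·in; bending f_b = M/S = 8.028 kip/in.
f_max = √(f_v² + f_b²) = √(2.542² + 8.028²) = 8.421 kip/in.
φr_n = 0.75 × 0.6 × 90 × (0.707 × 0.4375) = 12.53 kip/in → adequate.

f_max ≈ 8.42 kip/in; adequate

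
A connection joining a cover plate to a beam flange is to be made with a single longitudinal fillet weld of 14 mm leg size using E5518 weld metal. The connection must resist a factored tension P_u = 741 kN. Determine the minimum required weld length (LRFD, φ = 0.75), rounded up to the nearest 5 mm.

E55XX → F_EXX = 550 MPa.
Throat t_e = 0.707 × 14 = 9.898 mm.
φr_n = 0.75 × 0.6 × 550 × 9.898 × 10⁻³ = 2.45 kN/mm.
L_req = P_u / φr_n = 741 / 2.45 = 302.5 mm total.
Round up → use L = 305 mm.

L = 305 mm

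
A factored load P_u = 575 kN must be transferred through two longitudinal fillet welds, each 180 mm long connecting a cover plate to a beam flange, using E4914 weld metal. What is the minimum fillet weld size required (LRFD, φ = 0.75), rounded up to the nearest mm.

w = 11 mm

E49XX → F_EXX = 490 MPa.
Total weld length L = 360 mm.
Required throat t_e = P_u / (φ × 0.6 F_EXX × L) = 575 / (0.75 × 0.6 × 490 × 360 × 10⁻³) = 7.244 mm.
Required leg w = t_e / 0.707 = 10.25 mm → use 11 mm.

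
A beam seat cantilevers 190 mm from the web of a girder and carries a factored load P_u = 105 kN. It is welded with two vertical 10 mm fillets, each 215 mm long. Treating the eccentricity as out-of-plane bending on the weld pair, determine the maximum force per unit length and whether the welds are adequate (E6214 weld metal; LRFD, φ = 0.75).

f_max ≈ 1320 N/mm; adequate

E62XX → F_EXX = 620 MPa.
L_w = 2 × 215 = 430 mm; section modulus (unit throat) S = 2 × L²/6 = 15410 mm².
Direct shear f_v = P/L_w = 105×10³/430 = 244.2 N/mm.
Moment M = P × e = 105×10³ × 190 = 19950000 N·mm; bending f_b = M/S = 1295 N/mm.
f_max = √(f_v² + f_b²) = √(244.2² + 1295²) = 1318 N/mm.
φr_n = 0.75 × 0.6 × 620 × (0.707 × 10) = 1973 N/mm → adequate.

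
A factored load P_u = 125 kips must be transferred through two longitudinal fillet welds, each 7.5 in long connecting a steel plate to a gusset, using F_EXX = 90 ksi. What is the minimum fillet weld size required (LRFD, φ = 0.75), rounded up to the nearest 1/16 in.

w = 5/16 in

Total weld length L = 15 in.
Required throat t_e = P_u / (φ × 0.6 F_EXX × L) = 125 / (0.75 × 0.6 × 90 × 15) = 0.2058 in.
Required leg w = t_e / 0.707 = 0.291 in → use 5/16 in.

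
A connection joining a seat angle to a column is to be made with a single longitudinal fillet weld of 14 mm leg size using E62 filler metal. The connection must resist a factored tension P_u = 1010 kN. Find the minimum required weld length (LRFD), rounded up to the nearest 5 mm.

L = 370 mm

E62XX → F_EXX = 620 MPa.
Throat t_e = 0.707 × 14 = 9.898 mm.
φr_n = 0.75 × 0.6 × 620 × 9.898 × 10⁻³ = 2.762 kN/mm.
L_req = P_u / φr_n = 1010 / 2.762 = 365.7 mm total.
Round up → use L = 370 mm.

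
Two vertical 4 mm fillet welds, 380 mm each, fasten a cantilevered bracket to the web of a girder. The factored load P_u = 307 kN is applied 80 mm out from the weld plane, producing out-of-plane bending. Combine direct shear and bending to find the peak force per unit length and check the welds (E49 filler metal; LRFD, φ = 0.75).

E49XX → F_EXX = 490 MPa.
L_w = 2 × 380 = 760 mm; section modulus (unit throat) S = 2 × L²/6 = 48130 mm².
Direct shear f_v = P/L_w = 307×10³/760 = 403.9 N/mm.
Moment M = P × e = 307×10³ × 80 = 24560000 N·mm; bending f_b = M/S = 510.2 N/mm.
f_max = √(f_v² + f_b²) = √(403.9² + 510.2²) = 650.8 N/mm.
φr_n = 0.75 × 0.6 × 490 × (0.707 × 4) = 623.6 N/mm → NOT adequate.

f_max ≈ 651 N/mm; NOT adequate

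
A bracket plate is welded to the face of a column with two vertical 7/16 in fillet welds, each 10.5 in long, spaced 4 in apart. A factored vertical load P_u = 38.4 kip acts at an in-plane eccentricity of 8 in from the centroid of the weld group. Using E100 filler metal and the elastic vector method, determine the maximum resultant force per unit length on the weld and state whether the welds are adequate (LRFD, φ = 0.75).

f_max ≈ 7.09 kip/in; adequate

E100XX → F_EXX = 100 ksi.
Total weld length L_w = 21 in. Treat welds as unit-width lines.
Polar moment about centroid: J = 2[d³/12 + d(b/2)²] = 2[10.5³/12 + 10.5×2²] = 276.9 in³.
Direct shear f_v = P/L_w = 38.4 / 21 = 1.829 kip/in (vertical).
Torsion M = P·e = 38.4 × 8 = 307.2 kip·in.
Critical point at (x, y) = (2, 5.25) from centroid. f_tx = M·y/J = 5.824 kip/in; f_ty = M·x/J = 2.219 kip/in.
Resultant f_max = √[f_tx² + (f_v + f_ty)²] = √[5.824² + (1.829 + 2.219)²] = 7.092 kip/in.
Capacity per unit length: φr_n = 0.75 × 0.6 × 100 × (0.707 × 0.4375) = 13.92 kip/in.
7.092 ≤ 13.92 → adequate.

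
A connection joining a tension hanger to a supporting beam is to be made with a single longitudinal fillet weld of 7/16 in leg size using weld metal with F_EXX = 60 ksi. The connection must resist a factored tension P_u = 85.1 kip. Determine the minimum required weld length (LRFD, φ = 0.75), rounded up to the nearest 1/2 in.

L = 10.5 in

Throat t_e = 0.707 × 0.4375 = 0.3093 in.
φr_n = 0.75 × 0.6 × 60 × 0.3093 = 8.351 kip/in.
L_req = P_u / φr_n = 85.1 / 8.351 = 10.19 in total.
Round up → use L = 10.5 in.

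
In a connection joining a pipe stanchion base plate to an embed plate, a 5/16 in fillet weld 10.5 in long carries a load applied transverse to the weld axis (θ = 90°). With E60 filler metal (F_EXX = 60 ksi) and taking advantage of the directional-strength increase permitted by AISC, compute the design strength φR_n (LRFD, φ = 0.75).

t_e = 0.707 × 0.3125 = 0.2209 in; A_we = 0.2209 × 10.5 = 2.32 in².
Directional factor: 1.0 + 0.5 sin^1.5(90°) = 1.5.
F_nw = 0.6 × 60 × 1.5 = 54 ksi.
φR_n = 0.75 × 54 × 2.32 = 93.95 kips.

φR_n ≈ 94 kips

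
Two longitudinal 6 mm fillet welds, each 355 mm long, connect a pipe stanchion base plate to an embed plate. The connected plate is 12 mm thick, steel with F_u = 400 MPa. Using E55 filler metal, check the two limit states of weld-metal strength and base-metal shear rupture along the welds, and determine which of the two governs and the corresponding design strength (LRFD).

E55XX → F_EXX = 550 MPa.
t_e = 0.707 × 6 = 4.242 mm; L = 710 mm.
Weld metal: φR_n = 0.75 × 0.6 × 550 × 4.242 × 710 × 10⁻³ = 745.4 kN.
Base metal (shear rupture): φR_n = 0.75 × 0.6 × 400 × 12 × 710 × 10⁻³ = 1534 kN.
Governing: weld metal.

φR_n ≈ 745 kN (weld metal governs)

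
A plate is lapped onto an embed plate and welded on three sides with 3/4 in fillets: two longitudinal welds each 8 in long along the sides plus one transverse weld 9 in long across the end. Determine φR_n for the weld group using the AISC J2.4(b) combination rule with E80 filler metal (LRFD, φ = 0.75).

E80XX → F_EXX = 80 ksi.
t_e = 0.707 × 0.75 = 0.5302 in.
R_nwl = 0.6 × 80 × 0.5302 × 16 = 407.2 kips (longitudinal, 2 welds).
R_nwt = 0.6 × 80 × 0.5302 × 9 = 229.1 kips (transverse, base value).
(i) R_nwl + R_nwt = 636.3 kips; (ii) 0.85 R_nwl + 1.5 R_nwt = 689.7 kips.
R_n = max = 689.7 kips [governs: (ii)]; φR_n = 517.3 kips.

φR_n ≈ 517 kips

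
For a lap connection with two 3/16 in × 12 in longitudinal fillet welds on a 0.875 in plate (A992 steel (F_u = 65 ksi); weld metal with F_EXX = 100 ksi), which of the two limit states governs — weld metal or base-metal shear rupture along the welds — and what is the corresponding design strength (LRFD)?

φR_n ≈ 143 kips (weld metal governs)

t_e = 0.707 × 0.1875 = 0.1326 in; L = 24 in.
Weld metal: φR_n = 0.75 × 0.6 × 100 × 0.1326 × 24 = 143.2 kips.
Base metal (shear rupture): φR_n = 0.75 × 0.6 × 65 × 0.875 × 24 = 614.2 kips.
Governing: weld metal.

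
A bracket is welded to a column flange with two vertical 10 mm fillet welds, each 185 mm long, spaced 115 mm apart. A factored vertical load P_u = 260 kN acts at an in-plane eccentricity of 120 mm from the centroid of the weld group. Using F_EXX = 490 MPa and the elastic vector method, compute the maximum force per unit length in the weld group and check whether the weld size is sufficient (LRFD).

Total weld length L_w = 370 mm. Treat welds as unit-width lines.
Polar moment about centroid: J = 2[d³/12 + d(b/2)²] = 2[185³/12 + 185×57.5²] = 2279000 mm³.
Direct shear f_v = P/L_w = 260×10³ / 370 = 702.7 N/mm (vertical).
Torsion M = P·e = 260×10³ × 120 = 31200000 N·mm.
Critical point at (x, y) = (57.5, 92.5) from centroid. f_tx = M·y/J = 1267 N/mm; f_ty = M·x/J = 787.3 N/mm.
Resultant f_max = √[f_tx² + (f_v + f_ty)²] = √[1267² + (702.7 + 787.3)²] = 1956 N/mm.
Capacity per unit length: φr_n = 0.75 × 0.6 × 490 × (0.707 × 10) = 1559 N/mm.
1956 > 1559 → NOT adequate.

f_max ≈ 1960 N/mm; NOT adequate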